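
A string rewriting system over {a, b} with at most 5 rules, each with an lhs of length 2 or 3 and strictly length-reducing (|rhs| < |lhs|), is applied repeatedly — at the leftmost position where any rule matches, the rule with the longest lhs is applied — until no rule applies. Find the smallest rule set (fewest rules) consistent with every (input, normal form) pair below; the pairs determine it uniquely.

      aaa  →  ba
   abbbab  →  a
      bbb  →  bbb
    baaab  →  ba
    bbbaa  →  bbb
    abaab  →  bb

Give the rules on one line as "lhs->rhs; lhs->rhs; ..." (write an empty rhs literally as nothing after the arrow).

aa->b; ab->a; aba->a; baa->b

  | aaa => ba
  | abbbab => abbab => abab => ab => a
  | bbb
  | baaab => bab => ba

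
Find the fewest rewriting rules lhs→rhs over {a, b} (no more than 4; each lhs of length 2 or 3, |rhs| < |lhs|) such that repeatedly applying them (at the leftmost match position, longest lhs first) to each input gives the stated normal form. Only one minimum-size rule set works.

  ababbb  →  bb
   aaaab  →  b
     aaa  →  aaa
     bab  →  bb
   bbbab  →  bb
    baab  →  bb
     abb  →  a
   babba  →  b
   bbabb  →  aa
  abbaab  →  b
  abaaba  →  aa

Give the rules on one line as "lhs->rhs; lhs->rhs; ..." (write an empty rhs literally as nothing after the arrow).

ab->b; abb->a; baa->b; bba->aa

  | ababbb => babbb => bab => bb
  | aaaab => aaab => aab => ab => b
  | aaa
  | bab => bb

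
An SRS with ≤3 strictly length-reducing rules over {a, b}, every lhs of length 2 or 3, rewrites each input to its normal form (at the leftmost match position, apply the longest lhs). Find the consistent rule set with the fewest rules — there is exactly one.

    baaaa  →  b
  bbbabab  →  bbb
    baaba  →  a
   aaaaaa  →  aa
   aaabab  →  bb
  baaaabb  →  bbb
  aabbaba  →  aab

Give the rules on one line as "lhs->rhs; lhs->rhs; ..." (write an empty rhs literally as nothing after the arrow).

  | baaaa => aaa => b
  | bbbabab => bbbab => bbb
  | baaba => aba => a
  | aaaaaa => baaa => aa

aaa->b; ba->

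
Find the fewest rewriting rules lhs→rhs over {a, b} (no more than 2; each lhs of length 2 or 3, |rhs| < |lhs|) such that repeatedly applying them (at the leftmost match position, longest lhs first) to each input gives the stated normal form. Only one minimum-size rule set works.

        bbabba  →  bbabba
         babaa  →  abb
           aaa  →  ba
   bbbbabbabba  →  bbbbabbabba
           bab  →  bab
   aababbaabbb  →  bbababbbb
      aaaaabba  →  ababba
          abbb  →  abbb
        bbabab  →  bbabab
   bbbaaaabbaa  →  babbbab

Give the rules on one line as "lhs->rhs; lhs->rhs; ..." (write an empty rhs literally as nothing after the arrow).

  | bbabba
  | babaa => baab => abb
  | aaa => ba
  | bbbbabbabba

aa->b; baa->ab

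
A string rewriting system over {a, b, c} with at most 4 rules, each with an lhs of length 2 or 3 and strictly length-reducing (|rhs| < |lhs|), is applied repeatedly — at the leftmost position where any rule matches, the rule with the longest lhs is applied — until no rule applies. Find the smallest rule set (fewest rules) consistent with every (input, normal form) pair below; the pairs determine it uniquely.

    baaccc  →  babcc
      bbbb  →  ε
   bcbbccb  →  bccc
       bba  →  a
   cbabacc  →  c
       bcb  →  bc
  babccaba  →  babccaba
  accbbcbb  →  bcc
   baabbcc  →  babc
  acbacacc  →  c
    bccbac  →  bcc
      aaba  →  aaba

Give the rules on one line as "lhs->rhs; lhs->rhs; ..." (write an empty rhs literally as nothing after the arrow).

  | baaccc => babcc
  | bbbb => bb => ε
  | bcbbccb => bcbccb => bcccb => bccc
  | bba => a

ac->b; bb->; cb->c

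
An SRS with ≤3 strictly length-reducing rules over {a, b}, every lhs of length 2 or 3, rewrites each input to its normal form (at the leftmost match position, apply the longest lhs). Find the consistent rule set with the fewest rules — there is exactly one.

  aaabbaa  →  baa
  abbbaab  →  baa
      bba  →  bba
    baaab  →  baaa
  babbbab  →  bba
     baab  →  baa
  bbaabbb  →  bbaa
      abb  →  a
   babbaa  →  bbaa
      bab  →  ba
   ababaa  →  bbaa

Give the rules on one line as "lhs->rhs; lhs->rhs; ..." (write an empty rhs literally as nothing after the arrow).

ab->a; aba->ba

  | aaabbaa => aaabaa => aabaa => abaa => baa
  | abbbaab => abbaab => abaab => baab => baa
  | bba
  | baaab => baaa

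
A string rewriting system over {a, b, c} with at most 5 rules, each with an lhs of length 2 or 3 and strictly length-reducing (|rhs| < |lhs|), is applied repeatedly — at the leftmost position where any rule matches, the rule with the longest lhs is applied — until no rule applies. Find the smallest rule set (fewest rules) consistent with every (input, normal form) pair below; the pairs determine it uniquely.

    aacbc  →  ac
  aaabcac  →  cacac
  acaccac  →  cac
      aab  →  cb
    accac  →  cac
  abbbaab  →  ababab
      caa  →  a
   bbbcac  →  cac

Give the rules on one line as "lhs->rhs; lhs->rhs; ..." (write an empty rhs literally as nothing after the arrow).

  | aacbc => ccbc => abc => ac
  | aaabcac => cabcac => cacac
  | acaccac => acaaac => accac => aaac => cac
  | aab => cb

aa->c; bba->ab; bc->c; cc->a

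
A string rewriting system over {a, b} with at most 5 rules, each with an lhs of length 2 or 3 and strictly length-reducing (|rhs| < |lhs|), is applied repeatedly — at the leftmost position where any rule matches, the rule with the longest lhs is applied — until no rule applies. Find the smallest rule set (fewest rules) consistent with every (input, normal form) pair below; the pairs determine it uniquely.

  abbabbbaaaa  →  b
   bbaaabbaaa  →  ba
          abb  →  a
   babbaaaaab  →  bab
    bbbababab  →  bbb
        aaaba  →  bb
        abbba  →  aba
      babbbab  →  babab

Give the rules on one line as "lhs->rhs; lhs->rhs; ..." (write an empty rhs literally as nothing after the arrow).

  | abbabbbaaaa => aabbbaaaa => bbbaaaa => bbaaa => baa => b
  | bbaaabbaaa => baabbaaa => bbbaaa => bbaa => ba
  | abb => a
  | babbaaaaab => baaaaaab => bbbaaab => bbaab => bab

aa->; aaa->bb; abb->a; bba->b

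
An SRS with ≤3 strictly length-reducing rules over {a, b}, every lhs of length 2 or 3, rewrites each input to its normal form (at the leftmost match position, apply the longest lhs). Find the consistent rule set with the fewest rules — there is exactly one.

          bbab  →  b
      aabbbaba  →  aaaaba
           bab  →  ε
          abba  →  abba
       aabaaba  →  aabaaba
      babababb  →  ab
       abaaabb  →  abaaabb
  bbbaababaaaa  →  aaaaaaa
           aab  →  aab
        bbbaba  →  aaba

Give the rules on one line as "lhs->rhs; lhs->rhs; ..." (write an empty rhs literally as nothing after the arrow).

bab->; bbb->a

  | bbab => b
  | aabbbaba => aaaaba
  | bab => ε
  | abba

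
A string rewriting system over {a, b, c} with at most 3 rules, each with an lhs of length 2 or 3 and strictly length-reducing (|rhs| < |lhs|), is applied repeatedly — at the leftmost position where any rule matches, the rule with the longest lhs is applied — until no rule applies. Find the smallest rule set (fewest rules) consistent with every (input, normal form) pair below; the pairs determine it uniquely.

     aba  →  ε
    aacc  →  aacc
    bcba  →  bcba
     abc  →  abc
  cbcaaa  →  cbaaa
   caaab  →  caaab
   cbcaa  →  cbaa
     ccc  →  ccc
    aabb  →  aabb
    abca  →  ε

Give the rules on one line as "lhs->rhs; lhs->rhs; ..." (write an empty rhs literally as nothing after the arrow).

aba->; bca->ba

  | aba => ε
  | aacc
  | bcba
  | abc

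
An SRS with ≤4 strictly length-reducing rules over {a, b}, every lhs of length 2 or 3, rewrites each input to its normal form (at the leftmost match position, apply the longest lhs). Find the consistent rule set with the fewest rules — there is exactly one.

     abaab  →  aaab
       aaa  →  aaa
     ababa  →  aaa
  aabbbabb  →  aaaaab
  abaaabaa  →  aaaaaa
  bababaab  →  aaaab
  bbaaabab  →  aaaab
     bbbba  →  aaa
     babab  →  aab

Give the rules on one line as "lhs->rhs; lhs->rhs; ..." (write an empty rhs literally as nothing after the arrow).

ba->a; bb->b; bbb->aa

  | abaab => aaab
  | aaa
  | ababa => aaba => aaa
  | aabbbabb => aaaaabb => aaaaab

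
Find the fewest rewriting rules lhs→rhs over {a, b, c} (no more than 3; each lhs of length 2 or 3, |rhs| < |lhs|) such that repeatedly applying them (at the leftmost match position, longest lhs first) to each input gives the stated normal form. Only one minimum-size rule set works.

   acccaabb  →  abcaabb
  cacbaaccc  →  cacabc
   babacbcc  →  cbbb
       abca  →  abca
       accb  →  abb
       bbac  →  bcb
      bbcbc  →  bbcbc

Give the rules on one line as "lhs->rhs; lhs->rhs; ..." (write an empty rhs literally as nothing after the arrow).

ba->; bac->cb; cc->b

  | acccaabb => abcaabb
  | cacbaaccc => cacaccc => cacabc
  | babacbcc => bacbcc => cbbcc => cbbb
  | abca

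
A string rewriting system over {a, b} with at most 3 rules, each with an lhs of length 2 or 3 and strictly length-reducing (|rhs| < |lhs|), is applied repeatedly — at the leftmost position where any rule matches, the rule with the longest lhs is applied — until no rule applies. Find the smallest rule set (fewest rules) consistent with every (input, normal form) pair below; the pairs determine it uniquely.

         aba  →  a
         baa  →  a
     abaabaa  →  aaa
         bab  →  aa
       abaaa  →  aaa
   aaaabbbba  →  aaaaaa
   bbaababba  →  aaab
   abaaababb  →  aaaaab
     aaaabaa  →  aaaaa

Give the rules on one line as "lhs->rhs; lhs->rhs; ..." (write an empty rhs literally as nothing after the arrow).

  | aba => a
  | baa => a
  | abaabaa => aabaa => aaa
  | bab => aa

ba->; bab->aa; bbb->aa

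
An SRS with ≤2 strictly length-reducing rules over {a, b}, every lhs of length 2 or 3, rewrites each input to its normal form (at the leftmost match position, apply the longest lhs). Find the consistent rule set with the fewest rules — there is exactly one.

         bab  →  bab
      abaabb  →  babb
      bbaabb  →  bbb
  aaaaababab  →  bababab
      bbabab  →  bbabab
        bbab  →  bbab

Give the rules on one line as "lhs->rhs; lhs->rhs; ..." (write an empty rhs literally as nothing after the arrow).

  | bab
  | abaabb => aaabb => babb
  | bbaabb => baabb => aabb => bbb
  | aaaaababab => baaababab => aaababab => bababab

aa->b; baa->aa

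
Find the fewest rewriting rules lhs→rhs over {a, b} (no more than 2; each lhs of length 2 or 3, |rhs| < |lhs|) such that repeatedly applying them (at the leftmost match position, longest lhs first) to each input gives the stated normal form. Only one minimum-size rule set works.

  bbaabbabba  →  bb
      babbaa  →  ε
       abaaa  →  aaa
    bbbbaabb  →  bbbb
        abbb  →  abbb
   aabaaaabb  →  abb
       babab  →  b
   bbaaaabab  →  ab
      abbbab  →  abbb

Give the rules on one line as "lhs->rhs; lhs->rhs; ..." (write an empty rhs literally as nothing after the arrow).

aab->ab; ba->

  | bbaabbabba => babbabba => bbabba => bbba => bb
  | babbaa => bbaa => ba => ε
  | abaaa => aaa
  | bbbbaabb => bbbabb => bbbb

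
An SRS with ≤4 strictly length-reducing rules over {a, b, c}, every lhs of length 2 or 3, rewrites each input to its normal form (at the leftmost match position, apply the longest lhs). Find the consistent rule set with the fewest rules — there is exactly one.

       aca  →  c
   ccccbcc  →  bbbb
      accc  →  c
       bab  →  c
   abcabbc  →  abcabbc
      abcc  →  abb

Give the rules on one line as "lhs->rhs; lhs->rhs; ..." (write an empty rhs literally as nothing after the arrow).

aca->c; acc->; bab->c; cc->b

  | aca => c
  | ccccbcc => bccbcc => bbbcc => bbbb
  | accc => c
  | bab => c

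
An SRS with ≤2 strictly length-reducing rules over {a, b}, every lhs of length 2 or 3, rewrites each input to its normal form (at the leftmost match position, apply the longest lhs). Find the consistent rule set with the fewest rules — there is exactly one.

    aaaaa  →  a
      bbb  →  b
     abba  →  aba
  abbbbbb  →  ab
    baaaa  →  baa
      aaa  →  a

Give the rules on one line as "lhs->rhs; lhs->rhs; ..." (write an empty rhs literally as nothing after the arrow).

aaa->a; bb->b

  | aaaaa => aaa => a
  | bbb => bb => b
  | abba => aba
  | abbbbbb => abbbbb => abbbb => abbb => abb => ab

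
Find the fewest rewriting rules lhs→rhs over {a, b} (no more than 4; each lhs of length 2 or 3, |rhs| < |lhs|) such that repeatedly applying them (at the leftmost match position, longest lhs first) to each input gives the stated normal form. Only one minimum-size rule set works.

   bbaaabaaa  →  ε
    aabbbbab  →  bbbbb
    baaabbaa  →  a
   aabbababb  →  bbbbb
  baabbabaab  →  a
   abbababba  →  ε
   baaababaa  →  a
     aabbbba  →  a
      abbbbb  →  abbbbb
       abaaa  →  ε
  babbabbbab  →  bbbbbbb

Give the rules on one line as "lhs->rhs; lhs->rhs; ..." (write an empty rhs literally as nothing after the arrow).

  | bbaaabaaa => baaabaaa => aaabaaa => abaaa => aaaa => aa => ε
  | aabbbbab => babbbab => bbbbab => bbbbb
  | baaabbaa => aaabbaa => abbaa => abaa => aaa => a
  | aabbababb => babababb => bbababb => bbbabb => bbbbb

aa->; aab->ba; ba->a; bab->bb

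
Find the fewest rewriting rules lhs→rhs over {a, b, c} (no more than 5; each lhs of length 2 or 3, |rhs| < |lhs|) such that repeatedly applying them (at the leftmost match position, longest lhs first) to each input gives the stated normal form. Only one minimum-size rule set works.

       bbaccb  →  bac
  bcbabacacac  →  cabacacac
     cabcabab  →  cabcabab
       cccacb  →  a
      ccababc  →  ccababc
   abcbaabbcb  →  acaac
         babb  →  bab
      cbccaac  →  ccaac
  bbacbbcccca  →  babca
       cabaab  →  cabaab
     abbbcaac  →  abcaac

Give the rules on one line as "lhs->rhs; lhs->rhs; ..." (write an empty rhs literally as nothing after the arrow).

bb->b; bcb->c; cb->; ccc->

  | bbaccb => baccb => bac
  | bcbabacacac => cabacacac
  | cabcabab
  | cccacb => acb => a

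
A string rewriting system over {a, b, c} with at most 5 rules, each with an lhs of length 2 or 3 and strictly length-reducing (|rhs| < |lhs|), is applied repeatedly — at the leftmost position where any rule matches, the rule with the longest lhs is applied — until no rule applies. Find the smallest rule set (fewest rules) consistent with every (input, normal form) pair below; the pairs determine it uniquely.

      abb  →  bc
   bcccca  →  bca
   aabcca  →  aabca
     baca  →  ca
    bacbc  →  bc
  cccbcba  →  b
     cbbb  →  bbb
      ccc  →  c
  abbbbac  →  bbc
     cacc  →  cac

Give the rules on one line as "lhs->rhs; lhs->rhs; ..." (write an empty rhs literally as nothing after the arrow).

abb->bc; ba->; cb->b; cc->c

  | abb => bc
  | bcccca => bccca => bcca => bca
  | aabcca => aabca
  | baca => ca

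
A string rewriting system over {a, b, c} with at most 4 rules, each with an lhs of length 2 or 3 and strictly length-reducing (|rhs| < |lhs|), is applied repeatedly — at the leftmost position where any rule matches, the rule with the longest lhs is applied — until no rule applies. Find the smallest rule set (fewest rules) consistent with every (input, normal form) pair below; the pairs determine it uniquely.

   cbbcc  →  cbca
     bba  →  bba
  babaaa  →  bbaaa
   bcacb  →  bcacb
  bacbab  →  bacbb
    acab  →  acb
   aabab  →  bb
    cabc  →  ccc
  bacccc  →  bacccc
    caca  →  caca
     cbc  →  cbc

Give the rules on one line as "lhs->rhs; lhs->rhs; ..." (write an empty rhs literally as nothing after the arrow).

  | cbbcc => cbca
  | bba
  | babaaa => bbaaa
  | bcacb

ab->b; abc->cc; bcc->ca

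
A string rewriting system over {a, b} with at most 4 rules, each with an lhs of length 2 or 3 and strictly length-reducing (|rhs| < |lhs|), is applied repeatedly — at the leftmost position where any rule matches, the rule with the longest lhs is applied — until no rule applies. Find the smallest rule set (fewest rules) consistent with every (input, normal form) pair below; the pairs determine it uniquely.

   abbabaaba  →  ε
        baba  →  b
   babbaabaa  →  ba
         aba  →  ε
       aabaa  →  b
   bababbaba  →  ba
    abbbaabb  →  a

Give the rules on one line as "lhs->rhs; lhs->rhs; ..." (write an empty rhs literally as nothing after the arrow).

aa->; ab->a; bb->a

  | abbabaaba => ababaaba => aabaaba => baaba => bba => aa => ε
  | baba => baa => b
  | babbaabaa => babaabaa => baaabaa => babaa => baaa => ba
  | aba => aa => ε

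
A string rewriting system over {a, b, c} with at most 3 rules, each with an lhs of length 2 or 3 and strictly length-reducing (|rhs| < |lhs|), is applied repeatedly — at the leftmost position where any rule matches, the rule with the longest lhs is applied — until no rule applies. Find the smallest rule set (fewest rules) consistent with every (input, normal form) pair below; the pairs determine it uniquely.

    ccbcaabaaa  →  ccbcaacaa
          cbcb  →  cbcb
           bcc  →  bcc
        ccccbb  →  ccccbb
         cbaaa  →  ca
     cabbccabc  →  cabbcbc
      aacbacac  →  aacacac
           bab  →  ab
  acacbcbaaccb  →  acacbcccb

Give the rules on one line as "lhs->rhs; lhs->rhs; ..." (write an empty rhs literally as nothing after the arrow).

  | ccbcaabaaa => ccbcaacaa
  | cbcb
  | bcc
  | ccccbb

ba->a; baa->ca; cca->c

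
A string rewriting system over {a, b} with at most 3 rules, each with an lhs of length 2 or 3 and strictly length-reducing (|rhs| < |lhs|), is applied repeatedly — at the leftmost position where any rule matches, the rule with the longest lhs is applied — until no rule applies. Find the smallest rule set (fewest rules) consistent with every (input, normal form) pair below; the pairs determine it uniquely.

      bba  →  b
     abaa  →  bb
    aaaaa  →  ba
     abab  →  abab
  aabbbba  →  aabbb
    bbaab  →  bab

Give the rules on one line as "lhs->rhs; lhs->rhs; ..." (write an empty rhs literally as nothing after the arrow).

  | bba => b
  | abaa => aaa => bb
  | aaaaa => bbaa => ba
  | abab

aaa->bb; baa->aa; bba->b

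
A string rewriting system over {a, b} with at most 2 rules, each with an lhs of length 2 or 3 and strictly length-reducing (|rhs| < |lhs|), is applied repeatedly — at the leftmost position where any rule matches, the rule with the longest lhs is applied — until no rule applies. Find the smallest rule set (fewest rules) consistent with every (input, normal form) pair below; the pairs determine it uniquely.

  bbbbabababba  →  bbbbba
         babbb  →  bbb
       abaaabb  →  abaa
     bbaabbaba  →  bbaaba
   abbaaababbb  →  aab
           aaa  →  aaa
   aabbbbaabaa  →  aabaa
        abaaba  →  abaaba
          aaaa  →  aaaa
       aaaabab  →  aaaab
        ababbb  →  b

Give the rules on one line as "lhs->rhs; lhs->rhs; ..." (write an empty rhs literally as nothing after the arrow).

  | bbbbabababba => bbbbababba => bbbbabba => bbbbba
  | babbb => bbb
  | abaaabb => abaa
  | bbaabbaba => bbaaba

abb->; bab->b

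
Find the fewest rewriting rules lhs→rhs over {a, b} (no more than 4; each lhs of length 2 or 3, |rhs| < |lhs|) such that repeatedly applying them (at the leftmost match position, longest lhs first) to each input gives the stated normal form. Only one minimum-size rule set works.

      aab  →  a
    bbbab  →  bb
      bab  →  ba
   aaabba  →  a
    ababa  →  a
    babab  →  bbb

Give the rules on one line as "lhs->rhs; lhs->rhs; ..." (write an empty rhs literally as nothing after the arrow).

aa->a; ab->a; baa->bb; bba->

  | aab => ab => a
  | bbbab => bb
  | bab => ba
  | aaabba => aabba => abba => aba => aa => a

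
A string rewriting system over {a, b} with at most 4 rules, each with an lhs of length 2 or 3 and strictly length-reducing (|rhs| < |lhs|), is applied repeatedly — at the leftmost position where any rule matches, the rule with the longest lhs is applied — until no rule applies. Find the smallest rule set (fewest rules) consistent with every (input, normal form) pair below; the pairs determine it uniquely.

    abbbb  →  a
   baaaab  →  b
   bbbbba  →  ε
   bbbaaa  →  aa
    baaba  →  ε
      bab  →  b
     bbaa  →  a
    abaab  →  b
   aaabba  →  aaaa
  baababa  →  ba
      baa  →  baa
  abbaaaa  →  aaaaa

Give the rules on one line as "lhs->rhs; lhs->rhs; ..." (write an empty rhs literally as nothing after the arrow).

  | abbbb => abb => a
  | baaaab => baaab => baab => bab => bb => b
  | bbbbba => bbbba => bbba => bba => ε
  | bbbaaa => bbaaa => aa

ab->b; abb->a; bb->b; bba->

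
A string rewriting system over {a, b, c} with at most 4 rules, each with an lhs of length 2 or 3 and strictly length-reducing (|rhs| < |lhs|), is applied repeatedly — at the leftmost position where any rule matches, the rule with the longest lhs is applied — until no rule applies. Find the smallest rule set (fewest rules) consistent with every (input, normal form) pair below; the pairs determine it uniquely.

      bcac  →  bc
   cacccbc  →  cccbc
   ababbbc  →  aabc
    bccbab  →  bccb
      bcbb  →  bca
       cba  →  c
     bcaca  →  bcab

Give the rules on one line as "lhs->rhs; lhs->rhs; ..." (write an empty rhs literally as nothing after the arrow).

ac->; aca->ab; ba->; bb->a

  | bcac => bc
  | cacccbc => cccbc
  | ababbbc => abbbc => aabc
  | bccbab => bccb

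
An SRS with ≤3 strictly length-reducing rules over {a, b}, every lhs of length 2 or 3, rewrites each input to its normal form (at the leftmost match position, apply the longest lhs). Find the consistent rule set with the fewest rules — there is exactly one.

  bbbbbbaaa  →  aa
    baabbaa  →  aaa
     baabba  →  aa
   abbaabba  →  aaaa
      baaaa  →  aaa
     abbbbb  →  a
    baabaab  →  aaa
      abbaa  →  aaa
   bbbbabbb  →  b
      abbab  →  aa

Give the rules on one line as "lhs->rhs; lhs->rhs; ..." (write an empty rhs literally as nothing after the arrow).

  | bbbbbbaaa => bbbbbaaa => bbbbaaa => bbbaaa => bbaaa => baaa => aa
  | baabbaa => abbaa => abaa => aaa
  | baabba => abba => aba => aa
  | abbaabba => abaabba => aaabba => aaaba => aaaa

ab->a; ba->; bb->b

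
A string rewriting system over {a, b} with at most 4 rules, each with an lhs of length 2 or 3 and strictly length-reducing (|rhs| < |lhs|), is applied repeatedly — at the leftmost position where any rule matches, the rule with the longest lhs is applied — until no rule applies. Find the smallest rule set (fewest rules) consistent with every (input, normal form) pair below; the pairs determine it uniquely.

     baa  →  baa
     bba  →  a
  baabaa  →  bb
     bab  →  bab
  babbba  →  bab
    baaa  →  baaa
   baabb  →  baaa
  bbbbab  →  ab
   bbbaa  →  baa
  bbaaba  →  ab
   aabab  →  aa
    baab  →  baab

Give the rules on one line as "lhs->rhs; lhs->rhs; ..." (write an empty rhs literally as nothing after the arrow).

  | baa
  | bba => a
  | baabaa => baba => bb
  | bab

aba->b; abb->aa; bba->a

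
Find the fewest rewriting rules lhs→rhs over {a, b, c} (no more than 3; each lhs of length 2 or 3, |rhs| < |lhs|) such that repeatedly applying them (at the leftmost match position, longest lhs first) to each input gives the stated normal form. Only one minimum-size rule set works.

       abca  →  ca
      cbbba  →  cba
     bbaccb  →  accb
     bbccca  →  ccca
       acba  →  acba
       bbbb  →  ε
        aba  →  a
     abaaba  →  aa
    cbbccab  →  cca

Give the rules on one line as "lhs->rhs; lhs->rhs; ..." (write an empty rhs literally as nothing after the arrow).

ab->; bb->; cab->a

  | abca => ca
  | cbbba => cba
  | bbaccb => accb
  | bbccca => ccca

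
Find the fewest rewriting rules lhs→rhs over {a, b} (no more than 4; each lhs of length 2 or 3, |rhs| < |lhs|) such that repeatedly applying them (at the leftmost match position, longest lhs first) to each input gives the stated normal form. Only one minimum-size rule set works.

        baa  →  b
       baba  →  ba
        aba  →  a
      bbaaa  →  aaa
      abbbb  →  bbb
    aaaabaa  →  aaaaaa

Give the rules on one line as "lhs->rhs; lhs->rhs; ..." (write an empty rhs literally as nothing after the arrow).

aab->aa; ab->; baa->b; bba->a

  | baa => b
  | baba => ba
  | aba => a
  | bbaaa => aaa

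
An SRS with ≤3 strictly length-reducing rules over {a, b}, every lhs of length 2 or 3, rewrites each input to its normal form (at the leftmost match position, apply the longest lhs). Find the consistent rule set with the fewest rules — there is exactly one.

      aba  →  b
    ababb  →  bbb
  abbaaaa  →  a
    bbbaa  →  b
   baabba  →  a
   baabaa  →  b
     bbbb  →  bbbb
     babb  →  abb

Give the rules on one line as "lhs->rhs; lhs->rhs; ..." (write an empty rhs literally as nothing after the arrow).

  | aba => aa => b
  | ababb => aabb => bbb
  | abbaaaa => abaaaa => aaaaa => baaa => aaa => ba => a
  | bbbaa => bbaa => baa => aa => b

aa->b; ba->a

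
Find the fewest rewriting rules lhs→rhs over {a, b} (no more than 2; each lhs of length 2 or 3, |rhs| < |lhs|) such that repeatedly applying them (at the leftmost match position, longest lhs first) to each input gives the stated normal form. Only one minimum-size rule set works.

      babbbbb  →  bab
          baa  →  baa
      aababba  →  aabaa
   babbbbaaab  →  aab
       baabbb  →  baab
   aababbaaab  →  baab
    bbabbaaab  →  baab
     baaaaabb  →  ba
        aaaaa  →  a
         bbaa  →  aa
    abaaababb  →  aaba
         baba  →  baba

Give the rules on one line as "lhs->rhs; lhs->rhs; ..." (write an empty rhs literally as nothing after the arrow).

  | babbbbb => babbb => bab
  | baa
  | aababba => aabaa
  | babbbbaaab => babbaaab => baaaab => bbaab => aab

aaa->ba; bb->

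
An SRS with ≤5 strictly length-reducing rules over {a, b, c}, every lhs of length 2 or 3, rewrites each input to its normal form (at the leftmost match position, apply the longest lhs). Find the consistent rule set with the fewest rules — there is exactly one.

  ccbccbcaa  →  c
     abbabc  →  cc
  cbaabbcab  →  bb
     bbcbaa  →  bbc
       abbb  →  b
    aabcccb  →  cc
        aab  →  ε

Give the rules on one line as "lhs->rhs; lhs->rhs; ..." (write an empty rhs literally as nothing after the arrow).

aa->c; ab->c; ca->; cb->

  | ccbccbcaa => cccbcaa => cccaa => cca => c
  | abbabc => cbabc => abc => cc
  | cbaabbcab => aabbcab => cbbcab => bcab => bb
  | bbcbaa => bbaa => bbc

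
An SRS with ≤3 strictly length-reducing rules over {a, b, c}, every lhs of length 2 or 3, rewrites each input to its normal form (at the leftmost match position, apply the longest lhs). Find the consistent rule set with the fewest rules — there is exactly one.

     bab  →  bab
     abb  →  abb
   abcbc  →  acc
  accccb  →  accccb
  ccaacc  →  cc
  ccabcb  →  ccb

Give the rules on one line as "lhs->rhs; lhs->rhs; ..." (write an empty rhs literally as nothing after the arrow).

bc->c; ca->

  | bab
  | abb
  | abcbc => acbc => acc
  | accccb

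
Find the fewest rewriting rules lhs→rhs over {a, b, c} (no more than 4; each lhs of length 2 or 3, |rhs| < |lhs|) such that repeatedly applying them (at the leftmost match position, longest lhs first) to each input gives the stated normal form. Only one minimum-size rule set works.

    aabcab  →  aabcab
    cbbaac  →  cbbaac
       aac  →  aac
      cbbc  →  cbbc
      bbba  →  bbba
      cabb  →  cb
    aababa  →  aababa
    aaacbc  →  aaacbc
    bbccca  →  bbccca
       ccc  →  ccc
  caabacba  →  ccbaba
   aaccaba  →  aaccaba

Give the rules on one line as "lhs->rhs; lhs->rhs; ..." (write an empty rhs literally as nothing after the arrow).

abb->b; bac->ba; caa->cc

  | aabcab
  | cbbaac
  | aac
  | cbbc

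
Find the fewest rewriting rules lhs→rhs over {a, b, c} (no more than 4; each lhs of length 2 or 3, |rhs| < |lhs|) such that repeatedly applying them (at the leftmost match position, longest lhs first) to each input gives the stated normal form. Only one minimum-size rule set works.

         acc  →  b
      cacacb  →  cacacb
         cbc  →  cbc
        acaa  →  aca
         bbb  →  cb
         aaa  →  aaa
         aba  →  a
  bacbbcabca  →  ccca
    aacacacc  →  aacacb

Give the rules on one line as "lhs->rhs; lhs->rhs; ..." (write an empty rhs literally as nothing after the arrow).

ab->; acc->b; bb->c; caa->ca

  | acc => b
  | cacacb
  | cbc
  | acaa => aca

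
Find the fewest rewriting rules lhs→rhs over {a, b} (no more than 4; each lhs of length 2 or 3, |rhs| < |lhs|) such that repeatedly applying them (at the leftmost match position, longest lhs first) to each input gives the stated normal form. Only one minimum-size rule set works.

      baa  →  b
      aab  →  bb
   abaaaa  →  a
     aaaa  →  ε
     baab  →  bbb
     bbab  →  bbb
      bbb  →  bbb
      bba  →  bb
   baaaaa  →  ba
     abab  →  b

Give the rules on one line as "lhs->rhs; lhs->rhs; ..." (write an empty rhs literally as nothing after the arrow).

aa->; aab->bb; aba->; bba->bb

  | baa => b
  | aab => bb
  | abaaaa => aaa => a
  | aaaa => aa => ε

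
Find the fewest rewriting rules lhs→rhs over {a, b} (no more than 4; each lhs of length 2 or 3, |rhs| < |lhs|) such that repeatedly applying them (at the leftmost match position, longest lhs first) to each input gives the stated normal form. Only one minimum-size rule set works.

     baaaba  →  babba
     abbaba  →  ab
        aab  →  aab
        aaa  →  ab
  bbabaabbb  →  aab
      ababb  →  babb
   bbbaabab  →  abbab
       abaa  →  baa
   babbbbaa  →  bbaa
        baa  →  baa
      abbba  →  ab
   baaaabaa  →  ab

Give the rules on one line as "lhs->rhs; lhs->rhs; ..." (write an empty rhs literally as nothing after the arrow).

  | baaaba => babba
  | abbaba => abbba => aaa => ab
  | aab
  | aaa => ab

aaa->ab; aba->ba; bbb->a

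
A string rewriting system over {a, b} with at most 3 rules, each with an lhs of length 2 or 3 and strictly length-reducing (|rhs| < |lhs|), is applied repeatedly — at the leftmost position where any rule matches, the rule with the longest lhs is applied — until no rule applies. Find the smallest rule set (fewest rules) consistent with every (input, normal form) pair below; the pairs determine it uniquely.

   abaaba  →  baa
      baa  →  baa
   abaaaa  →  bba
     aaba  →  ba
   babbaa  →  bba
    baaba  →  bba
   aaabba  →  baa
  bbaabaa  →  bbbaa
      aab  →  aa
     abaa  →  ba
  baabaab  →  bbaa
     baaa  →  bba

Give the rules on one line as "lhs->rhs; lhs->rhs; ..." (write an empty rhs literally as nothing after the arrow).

aaa->ba; ab->a

  | abaaba => aaaba => baba => baa
  | baa
  | abaaaa => aaaaa => baaa => bba
  | aaba => aaa => ba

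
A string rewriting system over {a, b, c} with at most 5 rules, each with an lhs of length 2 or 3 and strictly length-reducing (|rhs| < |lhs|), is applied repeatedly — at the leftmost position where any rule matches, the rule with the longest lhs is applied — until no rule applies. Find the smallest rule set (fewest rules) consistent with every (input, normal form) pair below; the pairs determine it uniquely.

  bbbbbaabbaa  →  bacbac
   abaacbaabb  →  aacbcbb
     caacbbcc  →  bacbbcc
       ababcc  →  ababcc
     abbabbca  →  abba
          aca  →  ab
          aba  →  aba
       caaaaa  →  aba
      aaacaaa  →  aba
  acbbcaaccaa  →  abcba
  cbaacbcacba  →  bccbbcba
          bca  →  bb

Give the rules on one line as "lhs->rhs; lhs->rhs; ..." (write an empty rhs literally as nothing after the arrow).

  | bbbbbaabbaa => bbaabbaa => bacbbaa => bacbac
  | abaacbaabb => aaccbaabb => aaccacbb => aacbcbb
  | caacbbcc => bacbbcc
  | ababcc

aab->c; baa->ac; bbb->; ca->b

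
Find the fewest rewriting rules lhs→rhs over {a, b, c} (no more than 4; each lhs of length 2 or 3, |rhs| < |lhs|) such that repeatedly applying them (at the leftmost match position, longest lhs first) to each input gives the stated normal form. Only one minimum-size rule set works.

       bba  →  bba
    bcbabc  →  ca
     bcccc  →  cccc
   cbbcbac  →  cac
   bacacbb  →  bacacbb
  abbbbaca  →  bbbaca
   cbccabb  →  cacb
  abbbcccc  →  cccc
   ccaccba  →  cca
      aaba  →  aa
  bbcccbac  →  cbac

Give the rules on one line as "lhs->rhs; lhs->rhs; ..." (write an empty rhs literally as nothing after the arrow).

  | bba
  | bcbabc => cbabc => cbc => ca
  | bcccc => cccc
  | cbbcbac => cbcbac => cabac => cac

ab->; bc->c; cbc->ca; ccb->b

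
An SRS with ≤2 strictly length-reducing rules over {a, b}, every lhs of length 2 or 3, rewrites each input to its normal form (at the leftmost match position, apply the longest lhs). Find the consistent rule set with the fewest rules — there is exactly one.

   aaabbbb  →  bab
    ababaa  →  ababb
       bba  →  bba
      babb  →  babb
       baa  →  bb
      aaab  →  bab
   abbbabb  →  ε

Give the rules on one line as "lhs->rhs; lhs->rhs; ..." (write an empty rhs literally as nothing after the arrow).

aa->b; bbb->

  | aaabbbb => babbbb => bab
  | ababaa => ababb
  | bba
  | babb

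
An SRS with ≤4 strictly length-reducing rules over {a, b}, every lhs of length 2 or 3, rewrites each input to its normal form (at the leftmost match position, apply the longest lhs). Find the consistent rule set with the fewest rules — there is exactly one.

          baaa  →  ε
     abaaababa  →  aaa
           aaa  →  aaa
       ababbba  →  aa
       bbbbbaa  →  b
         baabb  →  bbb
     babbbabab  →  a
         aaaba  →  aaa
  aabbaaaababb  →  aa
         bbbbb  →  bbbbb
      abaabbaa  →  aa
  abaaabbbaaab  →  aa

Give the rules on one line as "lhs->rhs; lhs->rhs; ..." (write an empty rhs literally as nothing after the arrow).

  | baaa => ba => ε
  | abaaababa => aaababa => aaaba => aaa
  | aaa
  | ababbba => abbba => bba => aa

ab->; ba->; baa->b; bba->aa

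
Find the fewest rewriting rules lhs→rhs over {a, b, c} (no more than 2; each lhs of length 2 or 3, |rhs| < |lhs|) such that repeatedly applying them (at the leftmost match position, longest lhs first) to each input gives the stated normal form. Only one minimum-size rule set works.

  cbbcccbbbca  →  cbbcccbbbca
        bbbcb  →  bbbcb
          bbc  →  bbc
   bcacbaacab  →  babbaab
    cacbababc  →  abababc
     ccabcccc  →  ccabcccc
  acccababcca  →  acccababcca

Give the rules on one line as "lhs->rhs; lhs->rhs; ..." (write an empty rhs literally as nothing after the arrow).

  | cbbcccbbbca
  | bbbcb
  | bbc
  | bcacbaacab => babaacab => babbaab

aac->ba; cac->a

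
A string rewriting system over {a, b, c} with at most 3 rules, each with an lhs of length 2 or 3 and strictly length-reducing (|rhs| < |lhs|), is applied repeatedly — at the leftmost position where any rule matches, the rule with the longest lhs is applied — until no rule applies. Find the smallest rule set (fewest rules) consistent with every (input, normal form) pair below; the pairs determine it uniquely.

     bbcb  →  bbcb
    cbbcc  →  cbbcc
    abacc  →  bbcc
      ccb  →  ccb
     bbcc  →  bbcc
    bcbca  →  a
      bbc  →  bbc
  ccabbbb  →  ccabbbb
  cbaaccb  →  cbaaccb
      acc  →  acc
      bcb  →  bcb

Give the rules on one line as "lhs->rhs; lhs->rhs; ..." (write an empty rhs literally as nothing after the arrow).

aba->bb; bca->a

  | bbcb
  | cbbcc
  | abacc => bbcc
  | ccb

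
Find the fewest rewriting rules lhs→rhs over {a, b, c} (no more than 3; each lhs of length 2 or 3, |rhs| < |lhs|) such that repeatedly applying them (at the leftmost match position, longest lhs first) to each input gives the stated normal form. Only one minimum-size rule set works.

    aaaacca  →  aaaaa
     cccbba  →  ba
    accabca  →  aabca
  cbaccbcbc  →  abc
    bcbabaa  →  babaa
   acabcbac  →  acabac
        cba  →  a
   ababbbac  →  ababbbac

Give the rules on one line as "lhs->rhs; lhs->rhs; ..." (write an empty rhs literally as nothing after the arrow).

cb->; cc->

  | aaaacca => aaaaa
  | cccbba => cbba => ba
  | accabca => aabca
  | cbaccbcbc => accbcbc => abcbc => abc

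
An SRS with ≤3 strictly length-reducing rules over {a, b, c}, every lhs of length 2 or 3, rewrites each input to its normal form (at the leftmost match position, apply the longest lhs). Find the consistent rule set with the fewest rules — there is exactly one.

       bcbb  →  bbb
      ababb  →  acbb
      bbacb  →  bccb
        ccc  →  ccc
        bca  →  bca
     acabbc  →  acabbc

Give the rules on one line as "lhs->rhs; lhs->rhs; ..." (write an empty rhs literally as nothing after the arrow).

ba->c; bcb->bb

  | bcbb => bbb
  | ababb => acbb
  | bbacb => bccb
  | ccc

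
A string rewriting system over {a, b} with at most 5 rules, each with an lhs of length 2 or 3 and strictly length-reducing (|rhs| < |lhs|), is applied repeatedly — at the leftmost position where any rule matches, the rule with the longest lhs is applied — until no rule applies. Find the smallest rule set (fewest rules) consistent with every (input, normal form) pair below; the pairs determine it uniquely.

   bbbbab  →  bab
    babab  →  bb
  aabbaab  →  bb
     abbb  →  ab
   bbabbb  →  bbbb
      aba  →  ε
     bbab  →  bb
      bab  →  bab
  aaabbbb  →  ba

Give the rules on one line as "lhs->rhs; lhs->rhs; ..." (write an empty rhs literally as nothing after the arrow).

aa->b; aba->; abb->a; bba->aa

  | bbbbab => bbaab => aaab => bab
  | babab => bb
  | aabbaab => bbbaab => baaab => bbab => aab => bb
  | abbb => ab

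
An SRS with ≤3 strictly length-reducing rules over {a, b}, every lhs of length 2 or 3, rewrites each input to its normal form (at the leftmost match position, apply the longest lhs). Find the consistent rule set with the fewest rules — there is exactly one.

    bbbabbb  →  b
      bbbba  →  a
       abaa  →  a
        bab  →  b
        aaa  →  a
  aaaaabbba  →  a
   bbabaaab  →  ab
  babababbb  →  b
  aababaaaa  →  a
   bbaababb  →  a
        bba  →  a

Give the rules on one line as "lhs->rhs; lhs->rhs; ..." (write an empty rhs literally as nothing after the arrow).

  | bbbabbb => babbb => bbb => b
  | bbbba => bba => a
  | abaa => aa => a
  | bab => b

aa->a; ba->; bb->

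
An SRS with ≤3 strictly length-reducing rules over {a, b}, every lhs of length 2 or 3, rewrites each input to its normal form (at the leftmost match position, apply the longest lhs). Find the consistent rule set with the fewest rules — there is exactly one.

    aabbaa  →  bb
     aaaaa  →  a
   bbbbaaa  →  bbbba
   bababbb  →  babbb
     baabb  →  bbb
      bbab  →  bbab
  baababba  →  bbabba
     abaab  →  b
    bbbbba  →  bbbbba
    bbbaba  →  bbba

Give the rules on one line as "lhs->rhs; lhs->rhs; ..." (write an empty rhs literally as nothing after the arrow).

  | aabbaa => bbaa => bb
  | aaaaa => aaa => a
  | bbbbaaa => bbbba
  | bababbb => babbb

aa->; aba->a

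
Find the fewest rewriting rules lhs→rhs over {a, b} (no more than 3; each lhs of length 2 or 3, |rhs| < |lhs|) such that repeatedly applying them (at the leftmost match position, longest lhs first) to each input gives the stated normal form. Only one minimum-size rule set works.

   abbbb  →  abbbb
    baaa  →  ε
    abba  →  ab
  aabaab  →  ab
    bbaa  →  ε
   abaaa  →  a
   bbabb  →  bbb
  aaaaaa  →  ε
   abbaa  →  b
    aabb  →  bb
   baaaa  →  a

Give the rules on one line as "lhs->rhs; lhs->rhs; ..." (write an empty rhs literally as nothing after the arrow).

  | abbbb
  | baaa => aa => ε
  | abba => ab
  | aabaab => baab => ab

aa->; aba->b; ba->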